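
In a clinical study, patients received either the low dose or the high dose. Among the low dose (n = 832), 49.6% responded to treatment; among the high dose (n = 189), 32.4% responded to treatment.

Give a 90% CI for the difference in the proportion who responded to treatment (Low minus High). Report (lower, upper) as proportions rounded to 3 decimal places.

SE₁ = √(p̂₁(1−p̂₁)/n₁) = √(0.4960·0.5040/832) = 0.01733; SE₂ = √(0.3240·0.6760/189) = 0.03404.
Independent samples: SE of the difference = √(SE₁² + SE₂²) = √(0.0003003289 + 0.0011587216) = 0.03820.
z* for 90% confidence is 1.645, so the margin of error is 1.645 × 0.03820 = 0.06284.
Point estimate p̂₁ − p̂₂ = 0.4960 − 0.3240 = 0.1720.
0.1720 ± 0.06284 → (0.109, 0.235).

(0.109, 0.235)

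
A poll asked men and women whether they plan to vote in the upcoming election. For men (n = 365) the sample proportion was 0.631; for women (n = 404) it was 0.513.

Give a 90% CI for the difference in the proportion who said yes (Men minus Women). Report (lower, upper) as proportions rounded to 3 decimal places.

(0.060, 0.176)

Each SE is √(p̂(1−p̂)/n): √(0.6310·0.3690/365) = 0.02526 and √(0.5130·0.4870/404) = 0.02487.
SE(p̂₁ − p̂₂) = √(SE₁² + SE₂²) = √(0.0006380676 + 0.0006185169) = 0.03545, since the two samples are independent.
At 90% confidence z* = 1.645; margin = 1.645 × 0.03545 = 0.05832.
The difference is 0.6310 − 0.5130 = 0.1180, so the interval is 0.1180 ± 0.05832 = (0.060, 0.176).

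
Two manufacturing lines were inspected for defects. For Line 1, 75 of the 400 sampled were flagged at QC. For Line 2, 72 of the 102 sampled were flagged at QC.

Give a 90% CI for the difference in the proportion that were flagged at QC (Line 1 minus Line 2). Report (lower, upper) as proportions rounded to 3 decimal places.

(-0.599, -0.438)

p̂₁ = 75/400 = 0.1875 and p̂₂ = 72/102 = 0.7059.
SE₁ = √(p̂₁(1−p̂₁)/n₁) = √(0.1875·0.8125/400) = 0.01952; SE₂ = √(0.7059·0.2941/102) = 0.04511.
Independent samples: SE of the difference = √(SE₁² + SE₂²) = √(0.0003810304 + 0.0020349121) = 0.04915.
z* for 90% confidence is 1.645, so the margin of error is 1.645 × 0.04915 = 0.08085.
Point estimate p̂₁ − p̂₂ = 0.1875 − 0.7059 = -0.5184.
-0.5184 ± 0.08085 → (-0.599, -0.438).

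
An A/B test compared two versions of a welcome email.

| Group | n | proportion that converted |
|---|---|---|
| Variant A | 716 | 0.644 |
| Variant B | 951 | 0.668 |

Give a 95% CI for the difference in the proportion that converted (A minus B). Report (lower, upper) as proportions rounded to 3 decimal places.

(-0.070, 0.022)

The two standard errors are √(0.6440×0.3560/716) = 0.01789 and √(0.6680×0.3320/951) = 0.01527.
Because the samples are independent, SE_diff = √(0.01789² + 0.01527²) = 0.02352.
Using z* = 1.960 for 95%, ME = 1.960 × 0.02352 = 0.04610.
p̂₁ − p̂₂ = -0.0240; interval -0.0240 ± 0.04610 gives (-0.070, 0.022).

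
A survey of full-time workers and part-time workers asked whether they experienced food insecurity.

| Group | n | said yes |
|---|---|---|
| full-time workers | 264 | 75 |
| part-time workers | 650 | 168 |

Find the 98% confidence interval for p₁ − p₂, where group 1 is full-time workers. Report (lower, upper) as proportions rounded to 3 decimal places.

Sample proportions: 75/264 = 0.2841, 168/650 = 0.2585.
Each SE is √(p̂(1−p̂)/n): √(0.2841·0.7159/264) = 0.02776 and √(0.2585·0.7415/650) = 0.01717.
SE(p̂₁ − p̂₂) = √(SE₁² + SE₂²) = √(0.0007706176 + 0.0002948089) = 0.03264, since the two samples are independent.
At 98% confidence z* = 2.326; margin = 2.326 × 0.03264 = 0.07592.
The difference is 0.2841 − 0.2585 = 0.0256, so the interval is 0.0256 ± 0.07592 = (-0.050, 0.102).

(-0.050, 0.102)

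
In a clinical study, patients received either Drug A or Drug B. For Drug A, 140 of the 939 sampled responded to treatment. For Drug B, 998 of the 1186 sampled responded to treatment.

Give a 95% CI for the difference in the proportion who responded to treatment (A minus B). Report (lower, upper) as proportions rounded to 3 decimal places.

Sample proportions: 140/939 = 0.1491, 998/1186 = 0.8415.
Each SE is √(p̂(1−p̂)/n): √(0.1491·0.8509/939) = 0.01162 and √(0.8415·0.1585/1186) = 0.01060.
SE(p̂₁ − p̂₂) = √(SE₁² + SE₂²) = √(0.0001350244 + 0.00011236) = 0.01573, since the two samples are independent.
At 95% confidence z* = 1.960; margin = 1.960 × 0.01573 = 0.03083.
The difference is 0.1491 − 0.8415 = -0.6924, so the interval is -0.6924 ± 0.03083 = (-0.723, -0.662).

(-0.723, -0.662)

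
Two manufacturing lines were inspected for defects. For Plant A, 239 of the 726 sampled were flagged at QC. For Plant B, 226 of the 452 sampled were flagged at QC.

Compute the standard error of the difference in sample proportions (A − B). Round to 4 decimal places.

p̂₁ = 239/726 = 0.3292 and p̂₂ = 226/452 = 0.5000.
SE₁ = √(p̂₁(1−p̂₁)/n₁) = √(0.3292·0.6708/726) = 0.01744; SE₂ = √(0.5000·0.5000/452) = 0.02352.
Independent samples: SE of the difference = √(SE₁² + SE₂²) = √(0.0003041536 + 0.0005531904) = 0.02928.

0.0293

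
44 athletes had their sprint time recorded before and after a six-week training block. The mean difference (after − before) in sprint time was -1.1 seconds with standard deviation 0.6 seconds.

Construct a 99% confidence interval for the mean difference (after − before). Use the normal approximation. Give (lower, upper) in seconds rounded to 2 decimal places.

(-1.33, -0.87)

Paired design: SE = s_d/√n = 0.6/√44 = 0.0905.
z* = 2.576; margin of error = 2.576 × 0.0905 = 0.2331.
-1.1 ± 0.2331 → (-1.33, -0.87).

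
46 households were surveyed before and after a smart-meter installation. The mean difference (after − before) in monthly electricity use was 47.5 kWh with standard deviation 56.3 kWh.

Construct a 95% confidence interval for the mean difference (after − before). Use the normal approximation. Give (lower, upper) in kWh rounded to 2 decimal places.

(31.23, 63.77)

Paired design: SE = s_d/√n = 56.3/√46 = 8.3010.
z* = 1.960; margin of error = 1.960 × 8.3010 = 16.2700.
47.5 ± 16.2700 → (31.23, 63.77).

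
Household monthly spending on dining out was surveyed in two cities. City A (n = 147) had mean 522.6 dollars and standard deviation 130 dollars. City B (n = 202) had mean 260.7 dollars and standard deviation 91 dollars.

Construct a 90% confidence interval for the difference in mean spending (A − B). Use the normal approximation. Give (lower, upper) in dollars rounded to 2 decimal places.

Per-group SEs: s₁/√n₁ = 130/√147 = 10.7222, s₂/√n₂ = 91/√202 = 6.4027.
Unpooled SE of the difference: √(114.96557284 + 40.99456729) = 12.4884.
Margin of error = z* · SE = 1.645 × 12.4884 = 20.5434.
x̄₁ − x̄₂ = 522.6 − 260.7 = 261.9000.
CI: 261.9000 ± 20.5434 = (241.36, 282.44).

(241.36, 282.44)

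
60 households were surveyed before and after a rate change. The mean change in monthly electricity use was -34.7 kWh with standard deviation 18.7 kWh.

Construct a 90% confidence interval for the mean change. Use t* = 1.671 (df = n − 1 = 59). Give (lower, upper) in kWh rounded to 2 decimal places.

(-38.73, -30.67)

Paired design: SE = s_d/√n = 18.7/√60 = 2.4142.
t* = 1.671; margin of error = 1.671 × 2.4142 = 4.0341.
-34.7 ± 4.0341 → (-38.73, -30.67).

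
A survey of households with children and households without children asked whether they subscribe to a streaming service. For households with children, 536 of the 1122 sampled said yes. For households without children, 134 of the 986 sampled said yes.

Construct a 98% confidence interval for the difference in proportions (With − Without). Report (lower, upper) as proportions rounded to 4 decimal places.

p̂₁ = 536/1122 = 0.4777 and p̂₂ = 134/986 = 0.1359.
SE₁ = √(p̂₁(1−p̂₁)/n₁) = √(0.4777·0.5223/1122) = 0.01491; SE₂ = √(0.1359·0.8641/986) = 0.01091.
Independent samples: SE of the difference = √(SE₁² + SE₂²) = √(0.0002223081 + 0.0001190281) = 0.01848.
z* for 98% confidence is 2.326, so the margin of error is 2.326 × 0.01848 = 0.04298.
Point estimate p̂₁ − p̂₂ = 0.4777 − 0.1359 = 0.3418.
0.3418 ± 0.04298 → (0.2988, 0.3848).

(0.2988, 0.3848)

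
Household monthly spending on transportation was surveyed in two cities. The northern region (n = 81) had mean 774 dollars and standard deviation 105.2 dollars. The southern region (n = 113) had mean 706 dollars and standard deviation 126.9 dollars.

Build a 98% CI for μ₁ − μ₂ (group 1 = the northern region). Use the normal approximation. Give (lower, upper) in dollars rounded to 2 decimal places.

Standard errors of each mean: 105.2/√81 = 11.6889 and 126.9/√113 = 11.9377.
SE(x̄₁ − x̄₂) = √(11.6889² + 11.9377²) = 16.7075 for independent samples with unequal variances.
With z* = 2.326, the margin is 2.326 × 16.7075 = 38.8616.
x̄₁ − x̄₂ = 774 − 706 = 68.0000; the interval is 68.0000 ± 38.8616 = (29.14, 106.86).

(29.14, 106.86)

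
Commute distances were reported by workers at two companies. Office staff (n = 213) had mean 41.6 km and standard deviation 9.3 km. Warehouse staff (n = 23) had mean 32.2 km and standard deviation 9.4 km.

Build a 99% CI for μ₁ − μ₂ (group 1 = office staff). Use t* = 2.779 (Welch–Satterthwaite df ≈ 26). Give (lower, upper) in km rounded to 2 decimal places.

(3.67, 15.13)

Per-group SEs: s₁/√n₁ = 9.3/√213 = 0.6372, s₂/√n₂ = 9.4/√23 = 1.9600.
Unpooled SE of the difference: √(0.40602384 + 3.8416) = 2.0610.
Margin of error = t* · SE = 2.779 × 2.0610 = 5.7275.
x̄₁ − x̄₂ = 41.6 − 32.2 = 9.4000.
CI: 9.4000 ± 5.7275 = (3.67, 15.13).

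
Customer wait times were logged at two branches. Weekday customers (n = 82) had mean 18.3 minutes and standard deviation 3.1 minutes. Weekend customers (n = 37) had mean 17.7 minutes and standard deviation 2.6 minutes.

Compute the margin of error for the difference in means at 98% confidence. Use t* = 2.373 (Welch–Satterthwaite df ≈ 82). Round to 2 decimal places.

Per-group SEs: s₁/√n₁ = 3.1/√82 = 0.3423, s₂/√n₂ = 2.6/√37 = 0.4274.
Unpooled SE of the difference: √(0.11716929 + 0.18267076) = 0.5476.
Margin of error = t* · SE = 2.373 × 0.5476 = 1.2995.

1.30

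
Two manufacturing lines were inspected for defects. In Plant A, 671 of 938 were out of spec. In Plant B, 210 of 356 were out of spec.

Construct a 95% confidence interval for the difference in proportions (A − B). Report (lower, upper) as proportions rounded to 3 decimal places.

p̂₁ = 671/938 = 0.7154 and p̂₂ = 210/356 = 0.5899.
SE₁ = √(p̂₁(1−p̂₁)/n₁) = √(0.7154·0.2846/938) = 0.01473; SE₂ = √(0.5899·0.4101/356) = 0.02607.
Independent samples: SE of the difference = √(SE₁² + SE₂²) = √(0.0002169729 + 0.0006796449) = 0.02994.
z* for 95% confidence is 1.960, so the margin of error is 1.960 × 0.02994 = 0.05868.
Point estimate p̂₁ − p̂₂ = 0.7154 − 0.5899 = 0.1255.
0.1255 ± 0.05868 → (0.067, 0.184).

(0.067, 0.184)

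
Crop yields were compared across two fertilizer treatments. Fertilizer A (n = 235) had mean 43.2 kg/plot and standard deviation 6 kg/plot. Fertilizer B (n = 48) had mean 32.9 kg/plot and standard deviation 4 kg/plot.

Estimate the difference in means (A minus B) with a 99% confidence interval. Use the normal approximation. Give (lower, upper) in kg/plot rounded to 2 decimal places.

SE₁ = s₁/√n₁ = 6/√235 = 0.3914; SE₂ = 4/√48 = 0.5774.
Independent samples, unequal variances: SE_diff = √(SE₁² + SE₂²) = √(0.15319396 + 0.33339076) = 0.6976.
z* = 2.576, so margin of error = 2.576 × 0.6976 = 1.7970.
Difference in means = 43.2 − 32.9 = 10.3000.
10.3000 ± 1.7970 → (8.50, 12.10).

(8.50, 12.10)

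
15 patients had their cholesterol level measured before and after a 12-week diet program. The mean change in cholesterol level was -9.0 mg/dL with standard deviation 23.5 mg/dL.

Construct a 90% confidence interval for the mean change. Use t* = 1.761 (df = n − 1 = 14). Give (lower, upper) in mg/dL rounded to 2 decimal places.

Paired design: SE = s_d/√n = 23.5/√15 = 6.0677.
t* = 1.761; margin of error = 1.761 × 6.0677 = 10.6852.
-9.0 ± 10.6852 → (-19.69, 1.69).

(-19.69, 1.69)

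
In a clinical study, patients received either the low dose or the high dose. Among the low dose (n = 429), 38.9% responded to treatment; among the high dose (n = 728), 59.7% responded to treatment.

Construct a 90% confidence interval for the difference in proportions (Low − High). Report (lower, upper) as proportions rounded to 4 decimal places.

(-0.2569, -0.1591)

The two standard errors are √(0.3890×0.6110/429) = 0.02354 and √(0.5970×0.4030/728) = 0.01818.
Because the samples are independent, SE_diff = √(0.02354² + 0.01818²) = 0.02974.
Using z* = 1.645 for 90%, ME = 1.645 × 0.02974 = 0.04892.
p̂₁ − p̂₂ = -0.2080; interval -0.2080 ± 0.04892 gives (-0.2569, -0.1591).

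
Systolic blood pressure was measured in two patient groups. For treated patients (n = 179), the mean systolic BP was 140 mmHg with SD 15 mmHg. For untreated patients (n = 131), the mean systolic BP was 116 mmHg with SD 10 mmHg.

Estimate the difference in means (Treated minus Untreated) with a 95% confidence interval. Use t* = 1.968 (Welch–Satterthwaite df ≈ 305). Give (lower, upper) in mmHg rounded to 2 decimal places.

Per-group SEs: s₁/√n₁ = 15/√179 = 1.1212, s₂/√n₂ = 10/√131 = 0.8737.
Unpooled SE of the difference: √(1.25708944 + 0.76335169) = 1.4214.
Margin of error = t* · SE = 1.968 × 1.4214 = 2.7973.
x̄₁ − x̄₂ = 140 − 116 = 24.0000.
CI: 24.0000 ± 2.7973 = (21.20, 26.80).

(21.20, 26.80)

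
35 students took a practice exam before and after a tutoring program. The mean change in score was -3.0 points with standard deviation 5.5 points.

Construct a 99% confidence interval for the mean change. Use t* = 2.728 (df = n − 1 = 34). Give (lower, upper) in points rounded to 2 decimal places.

Paired design: SE = s_d/√n = 5.5/√35 = 0.9297.
t* = 2.728; margin of error = 2.728 × 0.9297 = 2.5362.
-3.0 ± 2.5362 → (-5.54, -0.46).

(-5.54, -0.46)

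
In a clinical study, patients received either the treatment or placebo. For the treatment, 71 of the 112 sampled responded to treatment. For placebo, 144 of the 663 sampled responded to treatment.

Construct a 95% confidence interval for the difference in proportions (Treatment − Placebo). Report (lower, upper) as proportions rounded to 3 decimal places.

p̂₁ = 71/112 = 0.6339 and p̂₂ = 144/663 = 0.2172.
SE₁ = √(p̂₁(1−p̂₁)/n₁) = √(0.6339·0.3661/112) = 0.04552; SE₂ = √(0.2172·0.7828/663) = 0.01601.
Independent samples: SE of the difference = √(SE₁² + SE₂²) = √(0.0020720704 + 0.0002563201) = 0.04825.
z* for 95% confidence is 1.960, so the margin of error is 1.960 × 0.04825 = 0.09457.
Point estimate p̂₁ − p̂₂ = 0.6339 − 0.2172 = 0.4167.
0.4167 ± 0.09457 → (0.322, 0.511).

(0.322, 0.511)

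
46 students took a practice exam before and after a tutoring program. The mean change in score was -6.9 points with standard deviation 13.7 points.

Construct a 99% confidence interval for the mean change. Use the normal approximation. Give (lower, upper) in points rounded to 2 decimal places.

(-12.10, -1.70)

This is a matched-pairs design, so SE = s_d/√n = 13.7/√46 = 2.0200.
Margin = 2.576 × 2.0200 = 5.2035; the interval is -6.9 ± 5.2035 = (-12.10, -1.70).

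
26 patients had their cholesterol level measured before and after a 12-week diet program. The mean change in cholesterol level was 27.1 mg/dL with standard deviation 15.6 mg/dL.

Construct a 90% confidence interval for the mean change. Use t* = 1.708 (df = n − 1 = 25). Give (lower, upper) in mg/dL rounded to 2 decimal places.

(21.87, 32.33)

Paired design: SE = s_d/√n = 15.6/√26 = 3.0594.
t* = 1.708; margin of error = 1.708 × 3.0594 = 5.2255.
27.1 ± 5.2255 → (21.87, 32.33).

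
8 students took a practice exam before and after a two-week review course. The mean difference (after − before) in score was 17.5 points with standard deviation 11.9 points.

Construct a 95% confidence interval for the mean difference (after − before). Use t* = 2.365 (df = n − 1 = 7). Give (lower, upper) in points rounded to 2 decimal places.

(7.55, 27.45)

Paired design: SE = s_d/√n = 11.9/√8 = 4.2073.
t* = 2.365; margin of error = 2.365 × 4.2073 = 9.9503.
17.5 ± 9.9503 → (7.55, 27.45).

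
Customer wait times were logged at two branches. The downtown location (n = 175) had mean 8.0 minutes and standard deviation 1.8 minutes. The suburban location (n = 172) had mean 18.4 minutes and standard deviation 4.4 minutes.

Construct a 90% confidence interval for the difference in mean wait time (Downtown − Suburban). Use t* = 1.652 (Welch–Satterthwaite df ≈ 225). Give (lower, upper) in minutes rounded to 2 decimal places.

(-11.00, -9.80)

SE₁ = s₁/√n₁ = 1.8/√175 = 0.1361; SE₂ = 4.4/√172 = 0.3355.
Independent samples, unequal variances: SE_diff = √(SE₁² + SE₂²) = √(0.01852321 + 0.11256025) = 0.3621.
t* = 1.652, so margin of error = 1.652 × 0.3621 = 0.5982.
Difference in means = 8.0 − 18.4 = -10.4000.
-10.4000 ± 0.5982 → (-11.00, -9.80).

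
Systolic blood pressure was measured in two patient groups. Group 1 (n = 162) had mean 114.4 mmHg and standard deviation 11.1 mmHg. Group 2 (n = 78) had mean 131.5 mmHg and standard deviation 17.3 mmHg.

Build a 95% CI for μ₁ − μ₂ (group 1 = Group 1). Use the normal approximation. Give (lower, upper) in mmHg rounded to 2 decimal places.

Standard errors of each mean: 11.1/√162 = 0.8721 and 17.3/√78 = 1.9588.
SE(x̄₁ − x̄₂) = √(0.8721² + 1.9588²) = 2.1442 for independent samples with unequal variances.
With z* = 1.960, the margin is 1.960 × 2.1442 = 4.2026.
x̄₁ − x̄₂ = 114.4 − 131.5 = -17.1000; the interval is -17.1000 ± 4.2026 = (-21.30, -12.90).

(-21.30, -12.90)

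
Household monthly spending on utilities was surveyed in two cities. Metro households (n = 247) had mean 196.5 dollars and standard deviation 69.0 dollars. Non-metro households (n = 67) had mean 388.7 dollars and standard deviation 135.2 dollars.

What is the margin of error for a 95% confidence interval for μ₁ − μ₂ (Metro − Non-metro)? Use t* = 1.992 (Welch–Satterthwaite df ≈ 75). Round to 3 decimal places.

Per-group SEs: s₁/√n₁ = 69.0/√247 = 4.3904, s₂/√n₂ = 135.2/√67 = 16.5173.
Unpooled SE of the difference: √(19.27561216 + 272.82119929) = 17.0908.
Margin of error = t* · SE = 1.992 × 17.0908 = 34.0449.

34.045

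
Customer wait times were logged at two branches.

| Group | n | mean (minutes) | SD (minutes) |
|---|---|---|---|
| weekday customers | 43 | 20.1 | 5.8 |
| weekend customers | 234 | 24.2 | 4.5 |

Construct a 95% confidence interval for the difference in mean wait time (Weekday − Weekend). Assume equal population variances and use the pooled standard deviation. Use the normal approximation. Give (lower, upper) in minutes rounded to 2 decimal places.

(-5.64, -2.56)

s_p = √[((n₁−1)s₁² + (n₂−1)s₂²)/(n₁+n₂−2)] = √[(42·5.8² + 233·4.5²)/275] = 4.7218.
SE = 4.7218·√(1/43 + 1/234) = 0.7834.
With z* = 1.960, margin = 1.960 × 0.7834 = 1.5355.
x̄₁ − x̄₂ = 20.1 − 24.2 = -4.1000; interval -4.1000 ± 1.5355 = (-5.64, -2.56).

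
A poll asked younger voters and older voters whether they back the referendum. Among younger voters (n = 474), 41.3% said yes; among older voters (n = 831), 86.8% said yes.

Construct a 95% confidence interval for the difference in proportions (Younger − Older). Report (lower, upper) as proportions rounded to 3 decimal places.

Each SE is √(p̂(1−p̂)/n): √(0.4130·0.5870/474) = 0.02262 and √(0.8680·0.1320/831) = 0.01174.
SE(p̂₁ − p̂₂) = √(SE₁² + SE₂²) = √(0.0005116644 + 0.0001378276) = 0.02549, since the two samples are independent.
At 95% confidence z* = 1.960; margin = 1.960 × 0.02549 = 0.04996.
The difference is 0.4130 − 0.8680 = -0.4550, so the interval is -0.4550 ± 0.04996 = (-0.505, -0.405).

(-0.505, -0.405)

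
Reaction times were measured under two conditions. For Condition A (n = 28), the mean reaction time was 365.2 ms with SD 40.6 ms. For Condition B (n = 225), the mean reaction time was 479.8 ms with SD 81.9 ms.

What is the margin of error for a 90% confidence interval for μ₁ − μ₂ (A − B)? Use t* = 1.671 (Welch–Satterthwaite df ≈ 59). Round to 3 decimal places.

15.736

Per-group SEs: s₁/√n₁ = 40.6/√28 = 7.6727, s₂/√n₂ = 81.9/√225 = 5.4600.
Unpooled SE of the difference: √(58.87032529 + 29.8116) = 9.4171.
Margin of error = t* · SE = 1.671 × 9.4171 = 15.7360.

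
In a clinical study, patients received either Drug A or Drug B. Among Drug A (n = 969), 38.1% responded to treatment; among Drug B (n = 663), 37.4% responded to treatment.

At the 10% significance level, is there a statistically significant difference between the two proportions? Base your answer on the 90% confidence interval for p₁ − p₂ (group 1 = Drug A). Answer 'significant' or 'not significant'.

not significant

The two standard errors are √(0.3810×0.6190/969) = 0.01560 and √(0.3740×0.6260/663) = 0.01879.
Because the samples are independent, SE_diff = √(0.01560² + 0.01879²) = 0.02442.
Using z* = 1.645 for 90%, ME = 1.645 × 0.02442 = 0.04017.
p̂₁ − p̂₂ = 0.0070; interval 0.0070 ± 0.04017 gives (-0.03317, 0.04717).
The interval (-0.03317, 0.04717) contains 0, so the difference is not significant.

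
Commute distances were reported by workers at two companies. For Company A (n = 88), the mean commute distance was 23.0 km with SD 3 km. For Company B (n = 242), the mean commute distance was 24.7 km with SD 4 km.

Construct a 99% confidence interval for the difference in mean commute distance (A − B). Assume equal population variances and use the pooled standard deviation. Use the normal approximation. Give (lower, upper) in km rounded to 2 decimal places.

(-2.91, -0.49)

s_p = √[((n₁−1)s₁² + (n₂−1)s₂²)/(n₁+n₂−2)] = √[(87·3² + 241·4²)/328] = 3.7608.
SE = 3.7608·√(1/88 + 1/242) = 0.4682.
With z* = 2.576, margin = 2.576 × 0.4682 = 1.2061.
x̄₁ − x̄₂ = 23.0 − 24.7 = -1.7000; interval -1.7000 ± 1.2061 = (-2.91, -0.49).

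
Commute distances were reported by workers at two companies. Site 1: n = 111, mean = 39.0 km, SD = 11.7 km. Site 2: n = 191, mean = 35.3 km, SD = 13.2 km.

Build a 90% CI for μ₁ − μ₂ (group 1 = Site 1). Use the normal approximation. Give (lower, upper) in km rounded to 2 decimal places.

(1.29, 6.11)

Standard errors of each mean: 11.7/√111 = 1.1105 and 13.2/√191 = 0.9551.
SE(x̄₁ − x̄₂) = √(1.1105² + 0.9551²) = 1.4647 for independent samples with unequal variances.
With z* = 1.645, the margin is 1.645 × 1.4647 = 2.4094.
x̄₁ − x̄₂ = 39.0 − 35.3 = 3.7000; the interval is 3.7000 ± 2.4094 = (1.29, 6.11).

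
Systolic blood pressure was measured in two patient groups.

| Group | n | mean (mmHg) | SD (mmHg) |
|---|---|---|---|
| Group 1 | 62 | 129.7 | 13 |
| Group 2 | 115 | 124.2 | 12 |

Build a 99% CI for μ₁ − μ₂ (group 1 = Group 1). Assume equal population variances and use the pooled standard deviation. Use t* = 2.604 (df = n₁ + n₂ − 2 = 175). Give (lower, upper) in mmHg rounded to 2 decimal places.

Pooled variance s_p² = [61·13² + 114·12²] / (62+115−2) = 152.7143, so s_p = 12.3578.
SE_diff = s_p·√(1/n₁ + 1/n₂) = 12.3578·√(1/62 + 1/115) = 1.9471.
t* = 2.604; margin = 2.604 × 1.9471 = 5.0702.
Difference = 129.7 − 124.2 = 5.5000.
5.5000 ± 5.0702 → (0.43, 10.57).

(0.43, 10.57)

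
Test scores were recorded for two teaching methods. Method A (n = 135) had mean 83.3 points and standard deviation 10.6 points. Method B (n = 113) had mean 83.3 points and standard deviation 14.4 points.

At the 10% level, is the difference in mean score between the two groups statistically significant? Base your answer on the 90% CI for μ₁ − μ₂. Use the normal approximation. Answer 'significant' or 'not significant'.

SE₁ = s₁/√n₁ = 10.6/√135 = 0.9123; SE₂ = 14.4/√113 = 1.3546.
Independent samples, unequal variances: SE_diff = √(SE₁² + SE₂²) = √(0.83229129 + 1.83494116) = 1.6332.
z* = 1.645, so margin of error = 1.645 × 1.6332 = 2.6866.
Difference in means = 83.3 − 83.3 = 0.0000.
0.0000 ± 2.6866 → (-2.6866, 2.6866).
The interval (-2.6866, 2.6866) contains 0, so the difference is not significant.

not significant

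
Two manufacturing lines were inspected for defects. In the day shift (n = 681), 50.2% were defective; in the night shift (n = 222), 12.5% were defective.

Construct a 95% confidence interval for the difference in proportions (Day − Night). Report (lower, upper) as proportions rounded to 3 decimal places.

Each SE is √(p̂(1−p̂)/n): √(0.5020·0.4980/681) = 0.01916 and √(0.1250·0.8750/222) = 0.02220.
SE(p̂₁ − p̂₂) = √(SE₁² + SE₂²) = √(0.0003671056 + 0.00049284) = 0.02932, since the two samples are independent.
At 95% confidence z* = 1.960; margin = 1.960 × 0.02932 = 0.05747.
The difference is 0.5020 − 0.1250 = 0.3770, so the interval is 0.3770 ± 0.05747 = (0.320, 0.434).

(0.320, 0.434)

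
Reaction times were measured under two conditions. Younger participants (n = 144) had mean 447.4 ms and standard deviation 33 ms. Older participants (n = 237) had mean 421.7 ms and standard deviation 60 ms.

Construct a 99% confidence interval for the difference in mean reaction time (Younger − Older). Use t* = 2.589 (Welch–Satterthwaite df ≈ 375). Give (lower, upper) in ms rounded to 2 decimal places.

(13.35, 38.05)

SE₁ = s₁/√n₁ = 33/√144 = 2.7500; SE₂ = 60/√237 = 3.8974.
Independent samples, unequal variances: SE_diff = √(SE₁² + SE₂²) = √(7.5625 + 15.18972676) = 4.7699.
t* = 2.589, so margin of error = 2.589 × 4.7699 = 12.3493.
Difference in means = 447.4 − 421.7 = 25.7000.
25.7000 ± 12.3493 → (13.35, 38.05).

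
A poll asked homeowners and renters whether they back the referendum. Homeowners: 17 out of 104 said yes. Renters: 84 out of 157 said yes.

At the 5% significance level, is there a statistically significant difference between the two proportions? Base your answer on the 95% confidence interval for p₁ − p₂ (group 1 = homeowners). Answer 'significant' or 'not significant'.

First, p̂₁ = 17/104 = 0.1635; p̂₂ = 84/157 = 0.5350.
The two standard errors are √(0.1635×0.8365/104) = 0.03626 and √(0.5350×0.4650/157) = 0.03981.
Because the samples are independent, SE_diff = √(0.03626² + 0.03981²) = 0.05385.
Using z* = 1.960 for 95%, ME = 1.960 × 0.05385 = 0.10555.
p̂₁ − p̂₂ = -0.3715; interval -0.3715 ± 0.10555 gives (-0.47705, -0.26595).
The interval (-0.47705, -0.26595) does not contain 0, so the difference is significant.

significant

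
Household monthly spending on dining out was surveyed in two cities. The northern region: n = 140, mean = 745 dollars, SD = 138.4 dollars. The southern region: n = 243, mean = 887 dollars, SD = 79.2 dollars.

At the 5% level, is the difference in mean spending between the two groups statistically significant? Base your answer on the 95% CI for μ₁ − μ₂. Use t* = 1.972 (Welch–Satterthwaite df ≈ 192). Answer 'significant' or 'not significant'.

SE₁ = s₁/√n₁ = 138.4/√140 = 11.6969; SE₂ = 79.2/√243 = 5.0807.
Independent samples, unequal variances: SE_diff = √(SE₁² + SE₂²) = √(136.81746961 + 25.81351249) = 12.7527.
t* = 1.972, so margin of error = 1.972 × 12.7527 = 25.1483.
Difference in means = 745 − 887 = -142.0000.
-142.0000 ± 25.1483 → (-167.1483, -116.8517).
The interval (-167.1483, -116.8517) does not contain 0, so the difference is significant.

significant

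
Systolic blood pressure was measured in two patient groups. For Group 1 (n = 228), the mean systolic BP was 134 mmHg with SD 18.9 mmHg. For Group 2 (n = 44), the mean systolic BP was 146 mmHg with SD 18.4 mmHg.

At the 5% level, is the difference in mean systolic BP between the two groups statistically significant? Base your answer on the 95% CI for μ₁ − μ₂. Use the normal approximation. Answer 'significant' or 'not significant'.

significant

Per-group SEs: s₁/√n₁ = 18.9/√228 = 1.2517, s₂/√n₂ = 18.4/√44 = 2.7739.
Unpooled SE of the difference: √(1.56675289 + 7.69452121) = 3.0432.
Margin of error = z* · SE = 1.960 × 3.0432 = 5.9647.
x̄₁ − x̄₂ = 134 − 146 = -12.0000.
CI: -12.0000 ± 5.9647 = (-17.9647, -6.0353).
The interval (-17.9647, -6.0353) does not contain 0, so the difference is significant.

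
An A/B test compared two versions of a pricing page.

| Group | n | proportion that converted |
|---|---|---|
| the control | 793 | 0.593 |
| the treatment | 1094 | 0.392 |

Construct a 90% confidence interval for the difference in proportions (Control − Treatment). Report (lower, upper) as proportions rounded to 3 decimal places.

SE₁ = √(p̂₁(1−p̂₁)/n₁) = √(0.5930·0.4070/793) = 0.01745; SE₂ = √(0.3920·0.6080/1094) = 0.01476.
Independent samples: SE of the difference = √(SE₁² + SE₂²) = √(0.0003045025 + 0.0002178576) = 0.02286.
z* for 90% confidence is 1.645, so the margin of error is 1.645 × 0.02286 = 0.03760.
Point estimate p̂₁ − p̂₂ = 0.5930 − 0.3920 = 0.2010.
0.2010 ± 0.03760 → (0.163, 0.239).

(0.163, 0.239)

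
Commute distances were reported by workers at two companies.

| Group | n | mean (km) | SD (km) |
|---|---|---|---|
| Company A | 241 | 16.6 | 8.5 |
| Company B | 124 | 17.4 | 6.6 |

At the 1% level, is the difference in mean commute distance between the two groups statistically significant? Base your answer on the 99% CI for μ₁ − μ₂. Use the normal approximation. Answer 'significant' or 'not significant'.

Per-group SEs: s₁/√n₁ = 8.5/√241 = 0.5475, s₂/√n₂ = 6.6/√124 = 0.5927.
Unpooled SE of the difference: √(0.29975625 + 0.35129329) = 0.8069.
Margin of error = z* · SE = 2.576 × 0.8069 = 2.0786.
x̄₁ − x̄₂ = 16.6 − 17.4 = -0.8000.
CI: -0.8000 ± 2.0786 = (-2.8786, 1.2786).
The interval (-2.8786, 1.2786) contains 0, so the difference is not significant.

not significant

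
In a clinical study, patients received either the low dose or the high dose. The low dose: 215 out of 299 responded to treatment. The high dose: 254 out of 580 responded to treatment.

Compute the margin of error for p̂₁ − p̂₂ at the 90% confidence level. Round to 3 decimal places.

p̂₁ = 215/299 = 0.7191 and p̂₂ = 254/580 = 0.4379.
SE₁ = √(p̂₁(1−p̂₁)/n₁) = √(0.7191·0.2809/299) = 0.02599; SE₂ = √(0.4379·0.5621/580) = 0.02060.
Independent samples: SE of the difference = √(SE₁² + SE₂²) = √(0.0006754801 + 0.00042436) = 0.03316.
z* for 90% confidence is 1.645, so the margin of error is 1.645 × 0.03316 = 0.05455.

0.055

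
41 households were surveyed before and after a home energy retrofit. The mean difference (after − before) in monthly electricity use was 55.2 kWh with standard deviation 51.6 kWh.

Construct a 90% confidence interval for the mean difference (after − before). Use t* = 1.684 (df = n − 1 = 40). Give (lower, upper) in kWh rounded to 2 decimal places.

(41.63, 68.77)

This is a matched-pairs design, so SE = s_d/√n = 51.6/√41 = 8.0586.
Margin = 1.684 × 8.0586 = 13.5707; the interval is 55.2 ± 13.5707 = (41.63, 68.77).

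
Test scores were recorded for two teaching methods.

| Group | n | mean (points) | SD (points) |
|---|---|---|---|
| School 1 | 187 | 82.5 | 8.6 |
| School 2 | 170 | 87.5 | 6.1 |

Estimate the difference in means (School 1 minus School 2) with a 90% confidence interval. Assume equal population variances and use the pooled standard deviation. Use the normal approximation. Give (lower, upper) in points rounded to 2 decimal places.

(-6.31, -3.69)

Pooled variance s_p² = [186·8.6² + 169·6.1²] / (187+170−2) = 56.4649, so s_p = 7.5143.
SE_diff = s_p·√(1/n₁ + 1/n₂) = 7.5143·√(1/187 + 1/170) = 0.7963.
z* = 1.645; margin = 1.645 × 0.7963 = 1.3099.
Difference = 82.5 − 87.5 = -5.0000.
-5.0000 ± 1.3099 → (-6.31, -3.69).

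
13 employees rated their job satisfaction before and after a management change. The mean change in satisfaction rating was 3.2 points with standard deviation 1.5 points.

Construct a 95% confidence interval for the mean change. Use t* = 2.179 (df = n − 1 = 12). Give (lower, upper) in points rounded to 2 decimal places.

Paired design: SE = s_d/√n = 1.5/√13 = 0.4160.
t* = 2.179; margin of error = 2.179 × 0.4160 = 0.9065.
3.2 ± 0.9065 → (2.29, 4.11).

(2.29, 4.11)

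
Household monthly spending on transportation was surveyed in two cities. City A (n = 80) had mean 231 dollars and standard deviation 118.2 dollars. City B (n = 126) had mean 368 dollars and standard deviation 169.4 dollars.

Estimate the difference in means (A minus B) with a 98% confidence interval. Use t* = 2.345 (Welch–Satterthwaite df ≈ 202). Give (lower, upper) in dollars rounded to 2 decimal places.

(-184.04, -89.96)

SE₁ = s₁/√n₁ = 118.2/√80 = 13.2152; SE₂ = 169.4/√126 = 15.0914.
Independent samples, unequal variances: SE_diff = √(SE₁² + SE₂²) = √(174.64151104 + 227.75035396) = 20.0597.
t* = 2.345, so margin of error = 2.345 × 20.0597 = 47.0400.
Difference in means = 231 − 368 = -137.0000.
-137.0000 ± 47.0400 → (-184.04, -89.96).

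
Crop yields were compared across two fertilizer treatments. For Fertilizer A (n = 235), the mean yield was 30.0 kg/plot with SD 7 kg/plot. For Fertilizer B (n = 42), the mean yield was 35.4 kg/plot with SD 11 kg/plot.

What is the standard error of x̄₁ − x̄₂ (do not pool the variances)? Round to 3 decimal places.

Per-group SEs: s₁/√n₁ = 7/√235 = 0.4566, s₂/√n₂ = 11/√42 = 1.6973.
Unpooled SE of the difference: √(0.20848356 + 2.88082729) = 1.7576.

1.758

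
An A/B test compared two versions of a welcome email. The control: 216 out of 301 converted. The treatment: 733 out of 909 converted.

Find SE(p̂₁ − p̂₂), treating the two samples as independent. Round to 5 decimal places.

First, p̂₁ = 216/301 = 0.7176; p̂₂ = 733/909 = 0.8064.
The two standard errors are √(0.7176×0.2824/301) = 0.02595 and √(0.8064×0.1936/909) = 0.01311.
Because the samples are independent, SE_diff = √(0.02595² + 0.01311²) = 0.02907.

0.02907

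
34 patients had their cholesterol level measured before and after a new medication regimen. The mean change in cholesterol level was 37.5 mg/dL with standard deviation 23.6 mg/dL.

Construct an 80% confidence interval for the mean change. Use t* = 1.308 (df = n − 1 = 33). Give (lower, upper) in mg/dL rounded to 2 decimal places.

(32.21, 42.79)

Paired design: SE = s_d/√n = 23.6/√34 = 4.0474.
t* = 1.308; margin of error = 1.308 × 4.0474 = 5.2940.
37.5 ± 5.2940 → (32.21, 42.79).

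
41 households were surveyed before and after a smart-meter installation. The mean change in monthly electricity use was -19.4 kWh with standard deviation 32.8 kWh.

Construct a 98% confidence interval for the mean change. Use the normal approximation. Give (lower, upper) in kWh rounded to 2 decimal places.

This is a matched-pairs design, so SE = s_d/√n = 32.8/√41 = 5.1225.
Margin = 2.326 × 5.1225 = 11.9149; the interval is -19.4 ± 11.9149 = (-31.31, -7.49).

(-31.31, -7.49)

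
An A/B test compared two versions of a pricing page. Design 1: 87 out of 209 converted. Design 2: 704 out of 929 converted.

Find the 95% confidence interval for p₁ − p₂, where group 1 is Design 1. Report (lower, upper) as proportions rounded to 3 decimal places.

p̂₁ = 87/209 = 0.4163 and p̂₂ = 704/929 = 0.7578.
SE₁ = √(p̂₁(1−p̂₁)/n₁) = √(0.4163·0.5837/209) = 0.03410; SE₂ = √(0.7578·0.2422/929) = 0.01406.
Independent samples: SE of the difference = √(SE₁² + SE₂²) = √(0.00116281 + 0.0001976836) = 0.03688.
z* for 95% confidence is 1.960, so the margin of error is 1.960 × 0.03688 = 0.07228.
Point estimate p̂₁ − p̂₂ = 0.4163 − 0.7578 = -0.3415.
-0.3415 ± 0.07228 → (-0.414, -0.269).

(-0.414, -0.269)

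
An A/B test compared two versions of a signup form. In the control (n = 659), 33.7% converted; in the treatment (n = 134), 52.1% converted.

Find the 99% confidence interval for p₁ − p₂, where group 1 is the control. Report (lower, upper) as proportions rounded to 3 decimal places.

(-0.305, -0.063)

SE₁ = √(p̂₁(1−p̂₁)/n₁) = √(0.3370·0.6630/659) = 0.01841; SE₂ = √(0.5210·0.4790/134) = 0.04316.
Independent samples: SE of the difference = √(SE₁² + SE₂²) = √(0.0003389281 + 0.0018627856) = 0.04692.
z* for 99% confidence is 2.576, so the margin of error is 2.576 × 0.04692 = 0.12087.
Point estimate p̂₁ − p̂₂ = 0.3370 − 0.5210 = -0.1840.
-0.1840 ± 0.12087 → (-0.305, -0.063).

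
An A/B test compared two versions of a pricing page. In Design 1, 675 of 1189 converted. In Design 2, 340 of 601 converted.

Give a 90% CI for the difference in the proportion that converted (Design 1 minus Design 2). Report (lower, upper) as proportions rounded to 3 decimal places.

First, p̂₁ = 675/1189 = 0.5677; p̂₂ = 340/601 = 0.5657.
The two standard errors are √(0.5677×0.4323/1189) = 0.01437 and √(0.5657×0.4343/601) = 0.02022.
Because the samples are independent, SE_diff = √(0.01437² + 0.02022²) = 0.02481.
Using z* = 1.645 for 90%, ME = 1.645 × 0.02481 = 0.04081.
p̂₁ − p̂₂ = 0.0020; interval 0.0020 ± 0.04081 gives (-0.039, 0.043).

(-0.039, 0.043)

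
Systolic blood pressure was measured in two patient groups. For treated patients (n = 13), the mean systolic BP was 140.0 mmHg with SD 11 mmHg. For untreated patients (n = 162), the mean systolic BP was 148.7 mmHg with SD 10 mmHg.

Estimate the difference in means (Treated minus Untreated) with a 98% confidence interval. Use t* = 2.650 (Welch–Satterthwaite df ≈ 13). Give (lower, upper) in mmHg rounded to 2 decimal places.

SE₁ = s₁/√n₁ = 11/√13 = 3.0509; SE₂ = 10/√162 = 0.7857.
Independent samples, unequal variances: SE_diff = √(SE₁² + SE₂²) = √(9.30799081 + 0.61732449) = 3.1504.
t* = 2.650, so margin of error = 2.650 × 3.1504 = 8.3486.
Difference in means = 140.0 − 148.7 = -8.7000.
-8.7000 ± 8.3486 → (-17.05, -0.35).

(-17.05, -0.35)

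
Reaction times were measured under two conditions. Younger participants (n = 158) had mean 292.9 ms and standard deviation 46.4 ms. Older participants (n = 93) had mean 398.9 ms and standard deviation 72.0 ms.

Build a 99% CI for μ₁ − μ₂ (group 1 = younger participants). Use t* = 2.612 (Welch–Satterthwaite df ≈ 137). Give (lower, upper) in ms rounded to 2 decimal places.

(-127.75, -84.25)

Per-group SEs: s₁/√n₁ = 46.4/√158 = 3.6914, s₂/√n₂ = 72.0/√93 = 7.4661.
Unpooled SE of the difference: √(13.62643396 + 55.74264921) = 8.3288.
Margin of error = t* · SE = 2.612 × 8.3288 = 21.7548.
x̄₁ − x̄₂ = 292.9 − 398.9 = -106.0000.
CI: -106.0000 ± 21.7548 = (-127.75, -84.25).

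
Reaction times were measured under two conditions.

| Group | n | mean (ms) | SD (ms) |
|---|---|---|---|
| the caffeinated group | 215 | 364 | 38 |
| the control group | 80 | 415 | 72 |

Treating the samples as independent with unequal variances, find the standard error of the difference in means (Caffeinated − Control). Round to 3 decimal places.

Per-group SEs: s₁/√n₁ = 38/√215 = 2.5916, s₂/√n₂ = 72/√80 = 8.0498.
Unpooled SE of the difference: √(6.71639056 + 64.79928004) = 8.4567.

8.457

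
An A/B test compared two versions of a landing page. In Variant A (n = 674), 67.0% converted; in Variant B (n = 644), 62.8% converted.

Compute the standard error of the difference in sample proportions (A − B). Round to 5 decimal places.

0.02628

SE₁ = √(p̂₁(1−p̂₁)/n₁) = √(0.6700·0.3300/674) = 0.01811; SE₂ = √(0.6280·0.3720/644) = 0.01905.
Independent samples: SE of the difference = √(SE₁² + SE₂²) = √(0.0003279721 + 0.0003629025) = 0.02628.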